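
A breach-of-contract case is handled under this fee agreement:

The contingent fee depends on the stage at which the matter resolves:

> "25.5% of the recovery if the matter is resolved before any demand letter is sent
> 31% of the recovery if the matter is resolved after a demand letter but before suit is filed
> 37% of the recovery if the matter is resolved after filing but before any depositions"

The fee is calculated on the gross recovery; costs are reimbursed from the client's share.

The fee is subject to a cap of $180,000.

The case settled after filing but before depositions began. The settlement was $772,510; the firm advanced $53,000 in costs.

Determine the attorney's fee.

Fee base is the gross recovery, $772,510; costs are reimbursed separately.
The matter settled after filing but before depositions began, so the 37% rate applies.
$772,510 × 37% = $285,828.70
$285,828.70 exceeds the $180,000 cap, so the fee is capped at $180,000.00.

$180,000.00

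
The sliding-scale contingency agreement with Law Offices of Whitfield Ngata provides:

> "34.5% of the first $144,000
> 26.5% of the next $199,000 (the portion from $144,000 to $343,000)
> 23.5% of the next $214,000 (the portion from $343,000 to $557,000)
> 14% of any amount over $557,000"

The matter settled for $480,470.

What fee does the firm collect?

First $144,000 at 34.5% = $49,680.00
Next $199,000 at 26.5% = $52,735.00
Remaining $137,470 at 23.5% = $32,305.45
Fee: $49,680.00 + $52,735.00 + $32,305.45 = $134,720.45

$134,720.45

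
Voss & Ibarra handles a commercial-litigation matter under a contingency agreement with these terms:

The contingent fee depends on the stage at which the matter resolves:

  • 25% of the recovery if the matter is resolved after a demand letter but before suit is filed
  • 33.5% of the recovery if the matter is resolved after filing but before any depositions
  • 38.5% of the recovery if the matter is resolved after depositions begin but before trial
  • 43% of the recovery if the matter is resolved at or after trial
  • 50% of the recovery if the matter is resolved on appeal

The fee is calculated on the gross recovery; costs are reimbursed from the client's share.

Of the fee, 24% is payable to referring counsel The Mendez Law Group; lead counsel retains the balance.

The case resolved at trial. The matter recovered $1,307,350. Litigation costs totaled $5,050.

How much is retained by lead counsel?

Fee base is the gross recovery, $1,307,350; costs are reimbursed separately.
The matter resolved at trial, so the 43% rate applies.
$1,307,350 × 43% = $562,160.50
Referral share: 24% of $562,160.50 = $134,918.52; lead counsel retains $562,160.50 − $134,918.52 = $427,241.98.

$427,241.98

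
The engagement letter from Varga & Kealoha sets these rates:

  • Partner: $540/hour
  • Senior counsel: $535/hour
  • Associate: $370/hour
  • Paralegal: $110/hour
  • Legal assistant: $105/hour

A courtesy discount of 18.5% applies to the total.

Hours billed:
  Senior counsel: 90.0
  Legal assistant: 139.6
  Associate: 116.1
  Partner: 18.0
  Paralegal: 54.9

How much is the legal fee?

Partner: 18.0 × $540 = $9,720.00
Senior counsel: 90.0 × $535 = $48,150.00
Associate: 116.1 × $370 = $42,957.00
Paralegal: 54.9 × $110 = $6,039.00
Legal assistant: 139.6 × $105 = $14,658.00
Subtotal: $121,524.00
Less 18.5% discount: −$22,481.94
Total: $121,524.00 − $22,481.94 = $99,042.06

$99,042.06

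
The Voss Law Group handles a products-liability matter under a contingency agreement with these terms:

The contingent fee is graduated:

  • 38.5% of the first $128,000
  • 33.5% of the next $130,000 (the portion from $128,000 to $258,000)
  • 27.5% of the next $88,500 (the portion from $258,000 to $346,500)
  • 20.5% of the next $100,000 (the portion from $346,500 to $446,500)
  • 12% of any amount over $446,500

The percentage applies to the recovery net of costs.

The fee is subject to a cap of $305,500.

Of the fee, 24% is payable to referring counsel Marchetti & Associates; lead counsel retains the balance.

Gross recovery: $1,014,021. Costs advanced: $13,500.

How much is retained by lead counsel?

$155,154.02

Fee base (net of costs): $1,014,021 − $13,500 = $1,000,521
First $128,000 at 38.5% = $49,280.00
Next $130,000 at 33.5% = $43,550.00
Next $88,500 at 27.5% = $24,337.50
Next $100,000 at 20.5% = $20,500.00
Remaining $554,021 at 12% = $66,482.52
Fee: $49,280.00 + $43,550.00 + $24,337.50 + $20,500.00 + $66,482.52 = $204,150.02
$204,150.02 is under the $305,500 cap.
Referral share: 24% of $204,150.02 = $48,996.00; lead counsel retains $204,150.02 − $48,996.00 = $155,154.02.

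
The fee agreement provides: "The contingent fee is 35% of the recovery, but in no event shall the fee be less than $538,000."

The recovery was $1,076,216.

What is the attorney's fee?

$538,000.00

35% of $1,076,216 = $376,675.60
That is below the $538,000 minimum, so the minimum applies.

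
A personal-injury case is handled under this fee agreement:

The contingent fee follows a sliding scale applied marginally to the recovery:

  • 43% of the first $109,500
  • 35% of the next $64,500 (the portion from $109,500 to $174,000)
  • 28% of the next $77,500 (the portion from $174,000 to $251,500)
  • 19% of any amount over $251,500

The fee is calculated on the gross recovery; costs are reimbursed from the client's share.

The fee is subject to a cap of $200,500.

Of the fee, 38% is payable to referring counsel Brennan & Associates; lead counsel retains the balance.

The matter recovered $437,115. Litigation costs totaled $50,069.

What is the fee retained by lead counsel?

$78,508.65

Fee base is the gross recovery, $437,115; costs are reimbursed separately.
First $109,500 at 43% = $47,085.00
Next $64,500 at 35% = $22,575.00
Next $77,500 at 28% = $21,700.00
Remaining $185,615 at 19% = $35,266.85
Fee: $47,085.00 + $22,575.00 + $21,700.00 + $35,266.85 = $126,626.85
$126,626.85 is under the $200,500 cap.
Referral share: 38% of $126,626.85 = $48,118.20; lead counsel retains $126,626.85 − $48,118.20 = $78,508.65.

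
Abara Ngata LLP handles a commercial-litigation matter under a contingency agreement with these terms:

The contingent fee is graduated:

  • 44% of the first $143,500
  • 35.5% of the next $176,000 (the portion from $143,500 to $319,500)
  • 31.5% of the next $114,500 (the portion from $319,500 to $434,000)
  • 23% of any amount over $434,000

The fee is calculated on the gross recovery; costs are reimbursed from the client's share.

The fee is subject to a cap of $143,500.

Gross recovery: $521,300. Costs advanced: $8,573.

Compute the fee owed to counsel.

$143,500.00

Fee base is the gross recovery, $521,300; costs are reimbursed separately.
First $143,500 at 44% = $63,140.00
Next $176,000 at 35.5% = $62,480.00
Next $114,500 at 31.5% = $36,067.50
Remaining $87,300 at 23% = $20,079.00
Fee: $63,140.00 + $62,480.00 + $36,067.50 + $20,079.00 = $181,766.50
$181,766.50 exceeds the $143,500 cap, so the fee is capped at $143,500.00.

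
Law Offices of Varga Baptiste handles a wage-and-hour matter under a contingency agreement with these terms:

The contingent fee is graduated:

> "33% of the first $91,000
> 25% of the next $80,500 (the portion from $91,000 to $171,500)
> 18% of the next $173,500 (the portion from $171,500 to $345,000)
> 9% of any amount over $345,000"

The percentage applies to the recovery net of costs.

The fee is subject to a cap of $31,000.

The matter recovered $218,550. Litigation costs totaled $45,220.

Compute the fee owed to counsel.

$31,000.00

Fee base (net of costs): $218,550 − $45,220 = $173,330
First $91,000 at 33% = $30,030.00
Next $80,500 at 25% = $20,125.00
Remaining $1,830 at 18% = $329.40
Fee: $30,030.00 + $20,125.00 + $329.40 = $50,484.40
$50,484.40 exceeds the $31,000 cap, so the fee is capped at $31,000.00.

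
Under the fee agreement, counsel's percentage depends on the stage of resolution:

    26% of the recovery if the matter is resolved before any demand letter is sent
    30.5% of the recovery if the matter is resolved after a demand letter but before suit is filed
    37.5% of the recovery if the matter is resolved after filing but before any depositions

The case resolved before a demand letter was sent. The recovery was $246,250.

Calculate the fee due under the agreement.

The matter resolved before a demand letter was sent, so the 26% rate applies.
$246,250 × 26% = $64,025.00

$64,025.00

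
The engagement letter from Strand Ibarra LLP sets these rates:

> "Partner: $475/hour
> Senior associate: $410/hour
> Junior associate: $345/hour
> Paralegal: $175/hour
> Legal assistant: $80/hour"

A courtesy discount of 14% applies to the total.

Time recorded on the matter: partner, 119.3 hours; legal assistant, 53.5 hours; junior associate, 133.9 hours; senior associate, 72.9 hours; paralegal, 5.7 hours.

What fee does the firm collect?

$118,705.37

Partner: 119.3 × $475 = $56,667.50
Senior associate: 72.9 × $410 = $29,889.00
Junior associate: 133.9 × $345 = $46,195.50
Paralegal: 5.7 × $175 = $997.50
Legal assistant: 53.5 × $80 = $4,280.00
Subtotal: $138,029.50
Less 14% discount: −$19,324.13
Total: $138,029.50 − $19,324.13 = $118,705.37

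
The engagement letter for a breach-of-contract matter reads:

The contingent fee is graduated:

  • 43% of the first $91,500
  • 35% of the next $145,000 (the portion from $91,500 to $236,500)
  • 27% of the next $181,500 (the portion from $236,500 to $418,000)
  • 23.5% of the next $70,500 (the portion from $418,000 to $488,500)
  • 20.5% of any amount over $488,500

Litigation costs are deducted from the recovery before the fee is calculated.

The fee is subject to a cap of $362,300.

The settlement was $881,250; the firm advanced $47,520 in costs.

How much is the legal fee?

$226,439.65

Fee base (net of costs): $881,250 − $47,520 = $833,730
First $91,500 at 43% = $39,345.00
Next $145,000 at 35% = $50,750.00
Next $181,500 at 27% = $49,005.00
Next $70,500 at 23.5% = $16,567.50
Remaining $345,230 at 20.5% = $70,772.15
Fee: $39,345.00 + $50,750.00 + $49,005.00 + $16,567.50 + $70,772.15 = $226,439.65
$226,439.65 is under the $362,300 cap.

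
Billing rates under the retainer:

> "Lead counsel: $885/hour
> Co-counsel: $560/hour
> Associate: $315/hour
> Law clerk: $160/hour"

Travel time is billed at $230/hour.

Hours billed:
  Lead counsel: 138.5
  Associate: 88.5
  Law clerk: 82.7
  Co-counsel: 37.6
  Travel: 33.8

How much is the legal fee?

$192,512.00

Lead counsel: 138.5 × $885 = $122,572.50
Co-counsel: 37.6 × $560 = $21,056.00
Associate: 88.5 × $315 = $27,877.50
Law clerk: 82.7 × $160 = $13,232.00
Subtotal: $122,572.50 + $21,056.00 + $27,877.50 + $13,232.00 = $184,738.00
Travel: 33.8 × $230 = $7,774.00
Total: $184,738.00 + $7,774.00 = $192,512.00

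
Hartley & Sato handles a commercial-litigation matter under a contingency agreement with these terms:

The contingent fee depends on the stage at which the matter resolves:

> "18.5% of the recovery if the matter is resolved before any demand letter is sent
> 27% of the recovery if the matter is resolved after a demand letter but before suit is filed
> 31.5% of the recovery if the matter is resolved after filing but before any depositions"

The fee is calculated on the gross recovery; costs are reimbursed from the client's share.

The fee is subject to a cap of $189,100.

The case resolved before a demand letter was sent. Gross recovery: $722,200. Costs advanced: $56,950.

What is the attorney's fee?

$133,607.00

Fee base is the gross recovery, $722,200; costs are reimbursed separately.
The matter resolved before a demand letter was sent, so the 18.5% rate applies.
$722,200 × 18.5% = $133,607.00
$133,607.00 is under the $189,100 cap.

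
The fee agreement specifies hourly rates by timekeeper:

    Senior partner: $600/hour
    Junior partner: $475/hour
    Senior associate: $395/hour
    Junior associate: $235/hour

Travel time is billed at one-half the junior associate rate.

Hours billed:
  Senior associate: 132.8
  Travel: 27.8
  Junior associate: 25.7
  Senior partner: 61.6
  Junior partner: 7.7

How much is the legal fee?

Senior partner: 61.6 × $600 = $36,960.00
Junior partner: 7.7 × $475 = $3,657.50
Senior associate: 132.8 × $395 = $52,456.00
Junior associate: 25.7 × $235 = $6,039.50
Subtotal: $36,960.00 + $3,657.50 + $52,456.00 + $6,039.50 = $99,113.00
Travel: 27.8 × ($235 ÷ 2) = 27.8 × $117.50 = $3,266.50
Total: $99,113.00 + $3,266.50 = $102,379.50

$102,379.50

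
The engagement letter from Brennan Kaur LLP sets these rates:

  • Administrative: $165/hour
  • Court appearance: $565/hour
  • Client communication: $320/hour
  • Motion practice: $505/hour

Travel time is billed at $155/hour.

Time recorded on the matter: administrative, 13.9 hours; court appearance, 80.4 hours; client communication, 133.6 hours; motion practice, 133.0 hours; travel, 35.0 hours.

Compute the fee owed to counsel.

$163,061.50

Administrative: 13.9 × $165 = $2,293.50
Court appearance: 80.4 × $565 = $45,426.00
Client communication: 133.6 × $320 = $42,752.00
Motion practice: 133.0 × $505 = $67,165.00
Subtotal: $2,293.50 + $45,426.00 + $42,752.00 + $67,165.00 = $157,636.50
Travel: 35.0 × $155 = $5,425.00
Total: $157,636.50 + $5,425.00 = $163,061.50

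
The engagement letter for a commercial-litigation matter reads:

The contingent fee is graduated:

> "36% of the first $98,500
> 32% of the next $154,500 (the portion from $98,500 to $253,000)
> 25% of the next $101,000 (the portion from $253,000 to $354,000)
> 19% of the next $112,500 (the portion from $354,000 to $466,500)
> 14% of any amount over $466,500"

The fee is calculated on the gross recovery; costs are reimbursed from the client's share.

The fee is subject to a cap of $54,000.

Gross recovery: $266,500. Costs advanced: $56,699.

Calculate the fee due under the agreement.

$54,000.00

Fee base is the gross recovery, $266,500; costs are reimbursed separately.
First $98,500 at 36% = $35,460.00
Next $154,500 at 32% = $49,440.00
Remaining $13,500 at 25% = $3,375.00
Fee: $35,460.00 + $49,440.00 + $3,375.00 = $88,275.00
$88,275.00 exceeds the $54,000 cap, so the fee is capped at $54,000.00.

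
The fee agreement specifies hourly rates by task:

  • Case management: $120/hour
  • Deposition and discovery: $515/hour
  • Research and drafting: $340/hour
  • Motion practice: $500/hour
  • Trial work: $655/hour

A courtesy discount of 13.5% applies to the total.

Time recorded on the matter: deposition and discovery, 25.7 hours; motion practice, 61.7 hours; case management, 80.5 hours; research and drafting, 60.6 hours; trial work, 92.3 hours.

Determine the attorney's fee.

Case management: 80.5 × $120 = $9,660.00
Deposition and discovery: 25.7 × $515 = $13,235.50
Research and drafting: 60.6 × $340 = $20,604.00
Motion practice: 61.7 × $500 = $30,850.00
Trial work: 92.3 × $655 = $60,456.50
Subtotal: $134,806.00
Less 13.5% discount: −$18,198.81
Total: $134,806.00 − $18,198.81 = $116,607.19

$116,607.19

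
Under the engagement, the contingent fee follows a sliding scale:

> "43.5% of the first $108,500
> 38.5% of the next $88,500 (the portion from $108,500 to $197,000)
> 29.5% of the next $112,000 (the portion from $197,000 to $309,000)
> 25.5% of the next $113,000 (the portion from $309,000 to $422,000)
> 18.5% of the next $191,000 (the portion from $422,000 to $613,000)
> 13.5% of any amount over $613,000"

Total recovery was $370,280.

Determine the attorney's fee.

First $108,500 at 43.5% = $47,197.50
Next $88,500 at 38.5% = $34,072.50
Next $112,000 at 29.5% = $33,040.00
Remaining $61,280 at 25.5% = $15,626.40
Fee: $47,197.50 + $34,072.50 + $33,040.00 + $15,626.40 = $129,936.40

$129,936.40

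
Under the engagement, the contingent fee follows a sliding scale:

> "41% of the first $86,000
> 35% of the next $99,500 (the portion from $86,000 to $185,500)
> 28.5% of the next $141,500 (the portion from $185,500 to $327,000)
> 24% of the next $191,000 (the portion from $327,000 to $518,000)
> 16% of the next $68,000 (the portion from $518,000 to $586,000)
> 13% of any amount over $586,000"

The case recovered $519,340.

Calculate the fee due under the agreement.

$156,466.90

First $86,000 at 41% = $35,260.00
Next $99,500 at 35% = $34,825.00
Next $141,500 at 28.5% = $40,327.50
Next $191,000 at 24% = $45,840.00
Remaining $1,340 at 16% = $214.40
Fee: $35,260.00 + $34,825.00 + $40,327.50 + $45,840.00 + $214.40 = $156,466.90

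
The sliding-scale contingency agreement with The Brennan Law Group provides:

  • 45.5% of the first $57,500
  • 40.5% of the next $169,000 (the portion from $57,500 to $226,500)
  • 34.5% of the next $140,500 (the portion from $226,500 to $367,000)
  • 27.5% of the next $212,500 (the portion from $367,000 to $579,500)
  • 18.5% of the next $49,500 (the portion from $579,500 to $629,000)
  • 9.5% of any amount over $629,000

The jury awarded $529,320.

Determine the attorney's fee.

First $57,500 at 45.5% = $26,162.50
Next $169,000 at 40.5% = $68,445.00
Next $140,500 at 34.5% = $48,472.50
Remaining $162,320 at 27.5% = $44,638.00
Fee: $26,162.50 + $68,445.00 + $48,472.50 + $44,638.00 = $187,718.00

$187,718.00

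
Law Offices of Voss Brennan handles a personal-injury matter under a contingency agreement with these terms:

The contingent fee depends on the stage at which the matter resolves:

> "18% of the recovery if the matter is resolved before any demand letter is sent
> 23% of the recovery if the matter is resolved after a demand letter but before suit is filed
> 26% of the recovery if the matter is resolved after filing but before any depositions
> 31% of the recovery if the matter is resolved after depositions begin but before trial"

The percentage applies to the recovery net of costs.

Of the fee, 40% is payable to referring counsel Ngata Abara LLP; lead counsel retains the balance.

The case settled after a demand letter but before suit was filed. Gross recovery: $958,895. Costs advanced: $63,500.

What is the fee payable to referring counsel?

Fee base (net of costs): $958,895 − $63,500 = $895,395
The matter settled after a demand letter but before suit was filed, so the 23% rate applies.
$895,395 × 23% = $205,940.85
Referral share: 40% of $205,940.85 = $82,376.34; lead counsel retains $205,940.85 − $82,376.34 = $123,564.51.

$82,376.34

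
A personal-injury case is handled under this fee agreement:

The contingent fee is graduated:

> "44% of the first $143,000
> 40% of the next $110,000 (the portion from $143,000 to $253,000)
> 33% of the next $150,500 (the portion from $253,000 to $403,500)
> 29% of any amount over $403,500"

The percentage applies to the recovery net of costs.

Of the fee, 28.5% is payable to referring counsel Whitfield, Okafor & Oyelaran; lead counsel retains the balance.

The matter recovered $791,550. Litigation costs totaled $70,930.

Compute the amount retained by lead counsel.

$177,713.11

Fee base (net of costs): $791,550 − $70,930 = $720,620
First $143,000 at 44% = $62,920.00
Next $110,000 at 40% = $44,000.00
Next $150,500 at 33% = $49,665.00
Remaining $317,120 at 29% = $91,964.80
Fee: $62,920.00 + $44,000.00 + $49,665.00 + $91,964.80 = $248,549.80
Referral share: 28.5% of $248,549.80 = $70,836.69; lead counsel retains $248,549.80 − $70,836.69 = $177,713.11.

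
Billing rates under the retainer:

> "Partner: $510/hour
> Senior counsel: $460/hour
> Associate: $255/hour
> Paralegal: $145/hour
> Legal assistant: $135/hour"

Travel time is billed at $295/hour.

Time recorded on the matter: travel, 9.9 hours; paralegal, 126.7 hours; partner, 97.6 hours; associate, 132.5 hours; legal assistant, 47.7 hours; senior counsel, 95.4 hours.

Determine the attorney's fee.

$155,179.00

Partner: 97.6 × $510 = $49,776.00
Senior counsel: 95.4 × $460 = $43,884.00
Associate: 132.5 × $255 = $33,787.50
Paralegal: 126.7 × $145 = $18,371.50
Legal assistant: 47.7 × $135 = $6,439.50
Subtotal: $49,776.00 + $43,884.00 + $33,787.50 + $18,371.50 + $6,439.50 = $152,258.50
Travel: 9.9 × $295 = $2,920.50
Total: $152,258.50 + $2,920.50 = $155,179.00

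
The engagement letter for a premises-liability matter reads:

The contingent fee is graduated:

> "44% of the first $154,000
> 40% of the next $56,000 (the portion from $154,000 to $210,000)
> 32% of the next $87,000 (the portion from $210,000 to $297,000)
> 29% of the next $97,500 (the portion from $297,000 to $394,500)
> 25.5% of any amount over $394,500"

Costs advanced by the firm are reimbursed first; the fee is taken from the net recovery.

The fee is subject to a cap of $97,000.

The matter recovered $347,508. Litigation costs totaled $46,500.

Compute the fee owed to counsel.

$97,000.00

Fee base (net of costs): $347,508 − $46,500 = $301,008
First $154,000 at 44% = $67,760.00
Next $56,000 at 40% = $22,400.00
Next $87,000 at 32% = $27,840.00
Remaining $4,008 at 29% = $1,162.32
Fee: $67,760.00 + $22,400.00 + $27,840.00 + $1,162.32 = $119,162.32
$119,162.32 exceeds the $97,000 cap, so the fee is capped at $97,000.00.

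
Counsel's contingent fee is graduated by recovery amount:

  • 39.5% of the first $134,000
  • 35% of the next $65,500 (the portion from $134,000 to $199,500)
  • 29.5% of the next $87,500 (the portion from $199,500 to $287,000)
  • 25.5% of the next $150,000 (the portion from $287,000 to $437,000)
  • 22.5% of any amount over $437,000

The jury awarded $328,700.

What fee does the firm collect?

$112,301.00

First $134,000 at 39.5% = $52,930.00
Next $65,500 at 35% = $22,925.00
Next $87,500 at 29.5% = $25,812.50
Remaining $41,700 at 25.5% = $10,633.50
Fee: $52,930.00 + $22,925.00 + $25,812.50 + $10,633.50 = $112,301.00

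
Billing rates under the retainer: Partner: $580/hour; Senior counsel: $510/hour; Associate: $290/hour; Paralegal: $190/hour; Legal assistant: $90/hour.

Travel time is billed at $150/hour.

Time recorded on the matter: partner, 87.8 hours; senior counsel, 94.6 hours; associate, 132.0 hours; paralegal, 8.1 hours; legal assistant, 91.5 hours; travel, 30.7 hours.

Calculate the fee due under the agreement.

$151,829.00

Partner: 87.8 × $580 = $50,924.00
Senior counsel: 94.6 × $510 = $48,246.00
Associate: 132.0 × $290 = $38,280.00
Paralegal: 8.1 × $190 = $1,539.00
Legal assistant: 91.5 × $90 = $8,235.00
Subtotal: $50,924.00 + $48,246.00 + $38,280.00 + $1,539.00 + $8,235.00 = $147,224.00
Travel: 30.7 × $150 = $4,605.00
Total: $147,224.00 + $4,605.00 = $151,829.00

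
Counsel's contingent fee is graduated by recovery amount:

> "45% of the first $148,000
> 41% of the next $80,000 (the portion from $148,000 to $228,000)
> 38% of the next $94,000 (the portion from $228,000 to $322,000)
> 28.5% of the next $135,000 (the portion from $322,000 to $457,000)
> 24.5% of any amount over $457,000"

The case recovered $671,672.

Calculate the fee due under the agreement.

First $148,000 at 45% = $66,600.00
Next $80,000 at 41% = $32,800.00
Next $94,000 at 38% = $35,720.00
Next $135,000 at 28.5% = $38,475.00
Remaining $214,672 at 24.5% = $52,594.64
Fee: $66,600.00 + $32,800.00 + $35,720.00 + $38,475.00 + $52,594.64 = $226,189.64

$226,189.64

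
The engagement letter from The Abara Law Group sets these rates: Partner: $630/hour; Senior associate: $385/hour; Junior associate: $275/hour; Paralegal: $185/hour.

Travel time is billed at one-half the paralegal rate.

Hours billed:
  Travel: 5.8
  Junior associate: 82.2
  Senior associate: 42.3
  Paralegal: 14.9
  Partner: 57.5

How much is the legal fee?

$78,408.50

Partner: 57.5 × $630 = $36,225.00
Senior associate: 42.3 × $385 = $16,285.50
Junior associate: 82.2 × $275 = $22,605.00
Paralegal: 14.9 × $185 = $2,756.50
Subtotal: $36,225.00 + $16,285.50 + $22,605.00 + $2,756.50 = $77,872.00
Travel: 5.8 × ($185 ÷ 2) = 5.8 × $92.50 = $536.50
Total: $77,872.00 + $536.50 = $78,408.50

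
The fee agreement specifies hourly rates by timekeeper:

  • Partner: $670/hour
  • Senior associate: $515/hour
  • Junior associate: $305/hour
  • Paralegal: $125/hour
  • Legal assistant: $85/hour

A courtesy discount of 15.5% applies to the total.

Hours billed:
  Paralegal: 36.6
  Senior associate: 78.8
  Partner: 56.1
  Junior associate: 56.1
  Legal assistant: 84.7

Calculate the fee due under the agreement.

Partner: 56.1 × $670 = $37,587.00
Senior associate: 78.8 × $515 = $40,582.00
Junior associate: 56.1 × $305 = $17,110.50
Paralegal: 36.6 × $125 = $4,575.00
Legal assistant: 84.7 × $85 = $7,199.50
Subtotal: $107,054.00
Less 15.5% discount: −$16,593.37
Total: $107,054.00 − $16,593.37 = $90,460.63

$90,460.63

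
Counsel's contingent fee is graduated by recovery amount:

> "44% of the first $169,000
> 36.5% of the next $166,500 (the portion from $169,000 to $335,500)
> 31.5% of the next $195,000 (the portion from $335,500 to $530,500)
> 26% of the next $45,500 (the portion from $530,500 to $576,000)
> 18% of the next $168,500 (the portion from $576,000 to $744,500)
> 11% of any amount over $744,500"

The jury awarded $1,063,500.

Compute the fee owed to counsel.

$273,807.50

First $169,000 at 44% = $74,360.00
Next $166,500 at 36.5% = $60,772.50
Next $195,000 at 31.5% = $61,425.00
Next $45,500 at 26% = $11,830.00
Next $168,500 at 18% = $30,330.00
Remaining $319,000 at 11% = $35,090.00
Fee: $74,360.00 + $60,772.50 + $61,425.00 + $11,830.00 + $30,330.00 + $35,090.00 = $273,807.50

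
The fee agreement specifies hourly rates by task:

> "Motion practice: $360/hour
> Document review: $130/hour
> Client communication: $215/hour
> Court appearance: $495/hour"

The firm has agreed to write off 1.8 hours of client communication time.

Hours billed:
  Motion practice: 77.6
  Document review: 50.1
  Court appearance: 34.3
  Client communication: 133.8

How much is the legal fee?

$79,807.50

Motion practice: 77.6 × $360 = $27,936.00
Document review: 50.1 × $130 = $6,513.00
Client communication: 133.8 × $215 = $28,767.00
Court appearance: 34.3 × $495 = $16,978.50
Subtotal: $80,194.50
Write-off: 1.8 × $215 = $387.00
Total: $80,194.50 − $387.00 = $79,807.50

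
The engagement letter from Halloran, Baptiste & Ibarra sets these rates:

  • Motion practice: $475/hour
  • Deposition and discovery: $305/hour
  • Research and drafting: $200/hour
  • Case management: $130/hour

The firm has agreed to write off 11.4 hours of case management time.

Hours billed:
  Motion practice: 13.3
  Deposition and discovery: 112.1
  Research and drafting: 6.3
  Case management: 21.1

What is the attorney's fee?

Motion practice: 13.3 × $475 = $6,317.50
Deposition and discovery: 112.1 × $305 = $34,190.50
Research and drafting: 6.3 × $200 = $1,260.00
Case management: 21.1 × $130 = $2,743.00
Subtotal: $44,511.00
Write-off: 11.4 × $130 = $1,482.00
Total: $44,511.00 − $1,482.00 = $43,029.00

$43,029.00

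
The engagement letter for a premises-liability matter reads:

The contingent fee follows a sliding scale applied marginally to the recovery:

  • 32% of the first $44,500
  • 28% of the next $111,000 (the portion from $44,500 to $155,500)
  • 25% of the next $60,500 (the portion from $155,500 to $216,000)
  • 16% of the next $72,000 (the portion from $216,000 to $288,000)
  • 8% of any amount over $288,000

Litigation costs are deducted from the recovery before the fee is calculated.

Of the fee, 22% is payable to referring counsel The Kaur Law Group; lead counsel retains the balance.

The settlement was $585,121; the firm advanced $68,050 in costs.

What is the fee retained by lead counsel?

Fee base (net of costs): $585,121 − $68,050 = $517,071
First $44,500 at 32% = $14,240.00
Next $111,000 at 28% = $31,080.00
Next $60,500 at 25% = $15,125.00
Next $72,000 at 16% = $11,520.00
Remaining $229,071 at 8% = $18,325.68
Fee: $14,240.00 + $31,080.00 + $15,125.00 + $11,520.00 + $18,325.68 = $90,290.68
Referral share: 22% of $90,290.68 = $19,863.95; lead counsel retains $90,290.68 − $19,863.95 = $70,426.73.

$70,426.73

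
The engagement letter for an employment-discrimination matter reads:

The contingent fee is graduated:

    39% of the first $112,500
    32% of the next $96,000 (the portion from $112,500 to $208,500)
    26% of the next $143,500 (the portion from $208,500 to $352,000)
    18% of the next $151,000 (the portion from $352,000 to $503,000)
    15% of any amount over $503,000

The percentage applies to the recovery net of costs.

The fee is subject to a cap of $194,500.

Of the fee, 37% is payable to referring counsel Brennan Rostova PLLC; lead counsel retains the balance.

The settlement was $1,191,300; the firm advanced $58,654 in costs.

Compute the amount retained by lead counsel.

Fee base (net of costs): $1,191,300 − $58,654 = $1,132,646
First $112,500 at 39% = $43,875.00
Next $96,000 at 32% = $30,720.00
Next $143,500 at 26% = $37,310.00
Next $151,000 at 18% = $27,180.00
Remaining $629,646 at 15% = $94,446.90
Fee: $43,875.00 + $30,720.00 + $37,310.00 + $27,180.00 + $94,446.90 = $233,531.90
$233,531.90 exceeds the $194,500 cap, so the fee is capped at $194,500.00.
Referral share: 37% of $194,500.00 = $71,965.00; lead counsel retains $194,500.00 − $71,965.00 = $122,535.00.

$122,535.00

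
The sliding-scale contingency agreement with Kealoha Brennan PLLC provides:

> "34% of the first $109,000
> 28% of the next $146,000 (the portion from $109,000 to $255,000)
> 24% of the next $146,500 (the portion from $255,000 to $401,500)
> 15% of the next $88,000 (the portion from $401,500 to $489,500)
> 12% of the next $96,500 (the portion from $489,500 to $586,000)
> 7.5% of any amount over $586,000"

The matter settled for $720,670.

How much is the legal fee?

First $109,000 at 34% = $37,060.00
Next $146,000 at 28% = $40,880.00
Next $146,500 at 24% = $35,160.00
Next $88,000 at 15% = $13,200.00
Next $96,500 at 12% = $11,580.00
Remaining $134,670 at 7.5% = $10,100.25
Fee: $37,060.00 + $40,880.00 + $35,160.00 + $13,200.00 + $11,580.00 + $10,100.25 = $147,980.25

$147,980.25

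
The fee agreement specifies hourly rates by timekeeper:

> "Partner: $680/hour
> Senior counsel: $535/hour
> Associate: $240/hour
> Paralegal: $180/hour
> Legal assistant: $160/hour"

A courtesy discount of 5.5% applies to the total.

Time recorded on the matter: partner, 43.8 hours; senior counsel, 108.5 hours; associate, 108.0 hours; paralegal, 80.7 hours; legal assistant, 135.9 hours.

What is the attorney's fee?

$141,770.32

Partner: 43.8 × $680 = $29,784.00
Senior counsel: 108.5 × $535 = $58,047.50
Associate: 108.0 × $240 = $25,920.00
Paralegal: 80.7 × $180 = $14,526.00
Legal assistant: 135.9 × $160 = $21,744.00
Subtotal: $150,021.50
Less 5.5% discount: −$8,251.18
Total: $150,021.50 − $8,251.18 = $141,770.32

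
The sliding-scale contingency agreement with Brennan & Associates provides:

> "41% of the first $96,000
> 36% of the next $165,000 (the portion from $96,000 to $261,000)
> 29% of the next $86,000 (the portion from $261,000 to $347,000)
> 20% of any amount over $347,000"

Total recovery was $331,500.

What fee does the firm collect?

$119,205.00

First $96,000 at 41% = $39,360.00
Next $165,000 at 36% = $59,400.00
Remaining $70,500 at 29% = $20,445.00
Fee: $39,360.00 + $59,400.00 + $20,445.00 = $119,205.00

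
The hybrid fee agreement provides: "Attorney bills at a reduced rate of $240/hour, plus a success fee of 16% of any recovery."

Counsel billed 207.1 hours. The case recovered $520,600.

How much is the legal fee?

Hourly: 207.1 × $240 = $49,704.00
Success fee: 16% of $520,600 = $83,296.00
Total: $49,704.00 + $83,296.00 = $133,000.00

$133,000.00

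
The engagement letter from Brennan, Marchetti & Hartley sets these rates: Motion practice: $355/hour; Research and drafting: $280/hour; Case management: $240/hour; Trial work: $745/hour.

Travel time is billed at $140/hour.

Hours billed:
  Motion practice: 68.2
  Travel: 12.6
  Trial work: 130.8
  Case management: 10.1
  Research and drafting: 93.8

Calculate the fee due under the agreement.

Motion practice: 68.2 × $355 = $24,211.00
Research and drafting: 93.8 × $280 = $26,264.00
Case management: 10.1 × $240 = $2,424.00
Trial work: 130.8 × $745 = $97,446.00
Subtotal: $24,211.00 + $26,264.00 + $2,424.00 + $97,446.00 = $150,345.00
Travel: 12.6 × $140 = $1,764.00
Total: $150,345.00 + $1,764.00 = $152,109.00

$152,109.00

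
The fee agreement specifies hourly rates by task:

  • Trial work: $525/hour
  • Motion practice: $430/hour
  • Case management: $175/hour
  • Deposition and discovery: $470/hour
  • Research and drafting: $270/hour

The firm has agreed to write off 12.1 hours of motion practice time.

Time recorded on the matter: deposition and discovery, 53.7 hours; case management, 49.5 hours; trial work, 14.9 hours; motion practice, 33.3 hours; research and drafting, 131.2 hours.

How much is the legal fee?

$86,264.00

Trial work: 14.9 × $525 = $7,822.50
Motion practice: 33.3 × $430 = $14,319.00
Case management: 49.5 × $175 = $8,662.50
Deposition and discovery: 53.7 × $470 = $25,239.00
Research and drafting: 131.2 × $270 = $35,424.00
Subtotal: $91,467.00
Write-off: 12.1 × $430 = $5,203.00
Total: $91,467.00 − $5,203.00 = $86,264.00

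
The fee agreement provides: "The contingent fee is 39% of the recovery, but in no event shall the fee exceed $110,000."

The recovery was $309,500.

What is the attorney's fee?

$110,000.00

39% of $309,500 = $120,705.00
That exceeds the $110,000 cap, so the fee is capped at $110,000.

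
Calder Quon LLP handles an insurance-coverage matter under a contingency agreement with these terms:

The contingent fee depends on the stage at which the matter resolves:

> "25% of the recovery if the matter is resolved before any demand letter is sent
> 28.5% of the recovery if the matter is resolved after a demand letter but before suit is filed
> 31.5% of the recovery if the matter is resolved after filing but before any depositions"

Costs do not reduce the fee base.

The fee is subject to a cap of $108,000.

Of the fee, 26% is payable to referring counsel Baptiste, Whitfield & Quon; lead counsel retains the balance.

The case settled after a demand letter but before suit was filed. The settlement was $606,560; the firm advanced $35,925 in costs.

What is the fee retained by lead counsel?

$79,920.00

Fee base is the gross recovery, $606,560; costs are reimbursed separately.
The matter settled after a demand letter but before suit was filed, so the 28.5% rate applies.
$606,560 × 28.5% = $172,869.60
$172,869.60 exceeds the $108,000 cap, so the fee is capped at $108,000.00.
Referral share: 26% of $108,000.00 = $28,080.00; lead counsel retains $108,000.00 − $28,080.00 = $79,920.00.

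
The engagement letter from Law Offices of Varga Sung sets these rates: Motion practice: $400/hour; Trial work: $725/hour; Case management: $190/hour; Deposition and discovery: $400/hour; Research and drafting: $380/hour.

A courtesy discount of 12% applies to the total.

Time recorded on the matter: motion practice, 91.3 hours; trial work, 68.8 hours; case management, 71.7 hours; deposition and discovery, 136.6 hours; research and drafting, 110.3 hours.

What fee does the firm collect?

$172,987.76

Motion practice: 91.3 × $400 = $36,520.00
Trial work: 68.8 × $725 = $49,880.00
Case management: 71.7 × $190 = $13,623.00
Deposition and discovery: 136.6 × $400 = $54,640.00
Research and drafting: 110.3 × $380 = $41,914.00
Subtotal: $196,577.00
Less 12% discount: −$23,589.24
Total: $196,577.00 − $23,589.24 = $172,987.76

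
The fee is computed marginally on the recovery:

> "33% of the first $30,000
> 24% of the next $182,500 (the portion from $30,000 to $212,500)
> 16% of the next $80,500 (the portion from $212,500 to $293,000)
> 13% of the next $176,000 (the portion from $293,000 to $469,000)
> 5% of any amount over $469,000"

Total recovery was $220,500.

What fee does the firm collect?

First $30,000 at 33% = $9,900.00
Next $182,500 at 24% = $43,800.00
Remaining $8,000 at 16% = $1,280.00
Fee: $9,900.00 + $43,800.00 + $1,280.00 = $54,980.00

$54,980.00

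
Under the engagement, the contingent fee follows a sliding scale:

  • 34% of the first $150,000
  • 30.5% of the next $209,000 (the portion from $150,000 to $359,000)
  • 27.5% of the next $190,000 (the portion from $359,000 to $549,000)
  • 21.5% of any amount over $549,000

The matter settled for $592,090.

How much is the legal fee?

First $150,000 at 34% = $51,000.00
Next $209,000 at 30.5% = $63,745.00
Next $190,000 at 27.5% = $52,250.00
Remaining $43,090 at 21.5% = $9,264.35
Fee: $51,000.00 + $63,745.00 + $52,250.00 + $9,264.35 = $176,259.35

$176,259.35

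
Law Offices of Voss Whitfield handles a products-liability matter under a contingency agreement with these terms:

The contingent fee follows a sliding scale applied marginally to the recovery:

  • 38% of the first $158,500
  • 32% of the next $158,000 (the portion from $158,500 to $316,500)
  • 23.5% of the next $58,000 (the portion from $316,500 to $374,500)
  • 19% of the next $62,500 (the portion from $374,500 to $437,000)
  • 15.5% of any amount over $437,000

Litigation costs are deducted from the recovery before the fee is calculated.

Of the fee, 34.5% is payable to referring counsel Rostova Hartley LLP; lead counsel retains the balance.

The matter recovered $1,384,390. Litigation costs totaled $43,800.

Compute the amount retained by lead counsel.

Fee base (net of costs): $1,384,390 − $43,800 = $1,340,590
First $158,500 at 38% = $60,230.00
Next $158,000 at 32% = $50,560.00
Next $58,000 at 23.5% = $13,630.00
Next $62,500 at 19% = $11,875.00
Remaining $903,590 at 15.5% = $140,056.45
Fee: $60,230.00 + $50,560.00 + $13,630.00 + $11,875.00 + $140,056.45 = $276,351.45
Referral share: 34.5% of $276,351.45 = $95,341.25; lead counsel retains $276,351.45 − $95,341.25 = $181,010.20.

$181,010.20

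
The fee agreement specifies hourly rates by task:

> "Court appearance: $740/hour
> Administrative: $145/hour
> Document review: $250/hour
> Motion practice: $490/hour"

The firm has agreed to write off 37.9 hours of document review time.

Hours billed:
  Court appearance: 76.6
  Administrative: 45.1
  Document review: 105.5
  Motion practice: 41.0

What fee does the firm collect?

Court appearance: 76.6 × $740 = $56,684.00
Administrative: 45.1 × $145 = $6,539.50
Document review: 105.5 × $250 = $26,375.00
Motion practice: 41.0 × $490 = $20,090.00
Subtotal: $109,688.50
Write-off: 37.9 × $250 = $9,475.00
Total: $109,688.50 − $9,475.00 = $100,213.50

$100,213.50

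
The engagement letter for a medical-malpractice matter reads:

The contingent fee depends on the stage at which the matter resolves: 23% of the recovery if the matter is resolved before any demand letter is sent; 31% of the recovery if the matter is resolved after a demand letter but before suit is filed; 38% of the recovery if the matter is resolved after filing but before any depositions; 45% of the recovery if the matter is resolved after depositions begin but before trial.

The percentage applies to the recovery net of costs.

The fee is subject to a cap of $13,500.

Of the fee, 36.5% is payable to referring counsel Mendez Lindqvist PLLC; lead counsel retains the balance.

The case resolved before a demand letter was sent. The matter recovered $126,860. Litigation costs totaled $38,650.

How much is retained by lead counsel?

Fee base (net of costs): $126,860 − $38,650 = $88,210
The matter resolved before a demand letter was sent, so the 23% rate applies.
$88,210 × 23% = $20,288.30
$20,288.30 exceeds the $13,500 cap, so the fee is capped at $13,500.00.
Referral share: 36.5% of $13,500.00 = $4,927.50; lead counsel retains $13,500.00 − $4,927.50 = $8,572.50.

$8,572.50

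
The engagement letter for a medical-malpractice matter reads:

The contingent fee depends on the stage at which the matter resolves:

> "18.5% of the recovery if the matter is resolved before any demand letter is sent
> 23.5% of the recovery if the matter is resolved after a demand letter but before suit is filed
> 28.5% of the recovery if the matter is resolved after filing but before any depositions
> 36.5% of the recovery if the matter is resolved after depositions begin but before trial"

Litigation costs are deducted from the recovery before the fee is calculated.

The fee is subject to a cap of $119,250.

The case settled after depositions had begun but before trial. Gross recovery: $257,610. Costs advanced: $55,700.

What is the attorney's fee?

Fee base (net of costs): $257,610 − $55,700 = $201,910
The matter settled after depositions had begun but before trial, so the 36.5% rate applies.
$201,910 × 36.5% = $73,697.15
$73,697.15 is under the $119,250 cap.

$73,697.15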